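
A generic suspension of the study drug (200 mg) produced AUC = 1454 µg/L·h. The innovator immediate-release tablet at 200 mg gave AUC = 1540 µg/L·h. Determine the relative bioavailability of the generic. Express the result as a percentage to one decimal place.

F_rel = (AUC_test/D_test) / (AUC_ref/D_ref)
      = (1454/200) / (1540/200)
      = 7.27 / 7.7 = 0.9442 = 94.42%

F_rel = 94.4%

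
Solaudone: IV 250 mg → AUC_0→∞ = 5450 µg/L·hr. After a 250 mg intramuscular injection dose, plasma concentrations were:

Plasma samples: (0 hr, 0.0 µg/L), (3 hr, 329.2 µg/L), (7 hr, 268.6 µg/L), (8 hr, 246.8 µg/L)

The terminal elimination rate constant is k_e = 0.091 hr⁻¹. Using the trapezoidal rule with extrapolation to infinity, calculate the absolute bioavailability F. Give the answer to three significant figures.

Trapezoidal AUC_0→8 (intramuscular injection):
  [0→3]: (0.0+329.2)/2 × 3 = 493.8
  [3→7]: (329.2+268.6)/2 × 4 = 1195.6
  [7→8]: (268.6+246.8)/2 × 1 = 257.7
  Sum = 1947.1 µg/L·hr
Tail: C_last/k_e = 246.8/0.091 = 2712.088
AUC_0→∞ (intramuscular injection) = 1947.1 + 2712.088 = 4659.188 µg/L·hr
F = (AUC_ev/D_ev)/(AUC_iv/D_iv) = (4659.188/250)/(5450/250) = 18.636752/21.8 = 0.8549

F = 0.855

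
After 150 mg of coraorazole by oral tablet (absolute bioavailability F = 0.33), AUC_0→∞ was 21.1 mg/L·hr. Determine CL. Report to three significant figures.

CL = 2.35 L/hr

CL = F × Dose / AUC_0→∞
   = 0.33 × 150 / 21.1 = 2.34597 L/hr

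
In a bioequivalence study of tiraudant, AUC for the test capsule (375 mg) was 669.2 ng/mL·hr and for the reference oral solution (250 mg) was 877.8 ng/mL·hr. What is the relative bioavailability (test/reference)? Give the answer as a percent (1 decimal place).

F_rel = 50.8%

F_rel = (AUC_test/D_test) / (AUC_ref/D_ref)
      = (669.2/375) / (877.8/250)
      = 1.78453 / 3.5112 = 0.5082 = 50.82%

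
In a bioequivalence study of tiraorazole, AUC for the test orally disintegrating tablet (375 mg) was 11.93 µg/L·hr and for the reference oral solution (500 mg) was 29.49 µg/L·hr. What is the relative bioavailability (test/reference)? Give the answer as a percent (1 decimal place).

F_rel = (AUC_test/D_test) / (AUC_ref/D_ref)
      = (11.93/375) / (29.49/500)
      = 0.0318133 / 0.05898 = 0.5394 = 53.94%

F_rel = 53.9%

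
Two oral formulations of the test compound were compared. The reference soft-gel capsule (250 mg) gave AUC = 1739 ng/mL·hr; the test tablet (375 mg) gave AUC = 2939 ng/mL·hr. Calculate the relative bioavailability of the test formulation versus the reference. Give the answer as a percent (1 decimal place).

F_rel = (AUC_test/D_test) / (AUC_ref/D_ref)
      = (2939/375) / (1739/250)
      = 7.83733 / 6.956 = 1.1267 = 112.67%

F_rel = 112.7%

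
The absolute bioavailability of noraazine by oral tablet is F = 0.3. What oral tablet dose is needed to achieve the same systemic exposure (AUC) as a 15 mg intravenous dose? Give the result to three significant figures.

For equal systemic exposure: F × D_ev = D_iv
D_ev = D_iv / F = 15 / 0.3 = 50 mg

D_oral = 50.0 mg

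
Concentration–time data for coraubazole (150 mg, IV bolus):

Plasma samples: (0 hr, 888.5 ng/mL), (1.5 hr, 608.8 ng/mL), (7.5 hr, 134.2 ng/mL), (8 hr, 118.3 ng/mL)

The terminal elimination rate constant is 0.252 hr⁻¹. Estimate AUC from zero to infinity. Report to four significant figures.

Trapezoidal AUC_0→8:
  [0→1.5]: (888.5+608.8)/2 × 1.5 = 1122.975
  [1.5→7.5]: (608.8+134.2)/2 × 6 = 2229.0
  [7.5→8]: (134.2+118.3)/2 × 0.5 = 63.125
  Sum = 3415.1 ng/mL·hr
Extrapolated tail: C_last / k_e = 118.3 / 0.252 = 469.444
AUC_0→∞ = 3415.1 + 469.444 = 3884.544 ng/mL·hr

AUC = 3885 ng/mL·hr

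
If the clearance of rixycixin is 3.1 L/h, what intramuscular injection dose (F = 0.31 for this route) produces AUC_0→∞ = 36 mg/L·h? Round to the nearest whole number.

Dose = CL × AUC_0→∞ / F
     = 3.1 × 36 / 0.31 = 360 mg

Dose = 360 mg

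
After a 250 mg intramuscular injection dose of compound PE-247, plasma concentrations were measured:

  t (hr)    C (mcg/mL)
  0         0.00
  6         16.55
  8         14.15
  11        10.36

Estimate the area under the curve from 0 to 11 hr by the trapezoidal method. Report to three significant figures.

Trapezoidal AUC_0→11:
  [0→6]: (0.00+16.55)/2 × 6 = 49.65
  [6→8]: (16.55+14.15)/2 × 2 = 30.7
  [8→11]: (14.15+10.36)/2 × 3 = 36.765
  Sum = 117.115 mcg/mL·hr

AUC = 117 mcg/mL·hr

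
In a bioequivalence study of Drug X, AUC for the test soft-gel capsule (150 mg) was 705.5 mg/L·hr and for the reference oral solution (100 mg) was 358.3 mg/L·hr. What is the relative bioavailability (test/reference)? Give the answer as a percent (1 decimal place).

F_rel = (AUC_test/D_test) / (AUC_ref/D_ref)
      = (705.5/150) / (358.3/100)
      = 4.70333 / 3.583 = 1.3127 = 131.27%

F_rel = 131.3%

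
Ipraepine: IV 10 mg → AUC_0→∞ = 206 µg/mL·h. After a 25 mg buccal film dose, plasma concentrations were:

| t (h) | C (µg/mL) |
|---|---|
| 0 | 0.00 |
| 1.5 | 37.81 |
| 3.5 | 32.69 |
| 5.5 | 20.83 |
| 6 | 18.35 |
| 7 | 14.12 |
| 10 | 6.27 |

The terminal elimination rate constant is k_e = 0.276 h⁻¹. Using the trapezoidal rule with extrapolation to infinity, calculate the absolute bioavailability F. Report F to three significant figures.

F = 0.450

Trapezoidal AUC_0→10 (buccal film):
  [0→1.5]: (0.00+37.81)/2 × 1.5 = 28.3575
  [1.5→3.5]: (37.81+32.69)/2 × 2 = 70.5
  [3.5→5.5]: (32.69+20.83)/2 × 2 = 53.52
  [5.5→6]: (20.83+18.35)/2 × 0.5 = 9.795
  [6→7]: (18.35+14.12)/2 × 1 = 16.235
  [7→10]: (14.12+6.27)/2 × 3 = 30.585
  Sum = 208.9925 µg/mL·h
Tail: C_last/k_e = 6.27/0.276 = 22.717
AUC_0→∞ (buccal film) = 208.9925 + 22.717 = 231.7095 µg/mL·h
F = (AUC_ev/D_ev)/(AUC_iv/D_iv) = (231.7095/25)/(206/10) = 9.26838/20.6 = 0.4499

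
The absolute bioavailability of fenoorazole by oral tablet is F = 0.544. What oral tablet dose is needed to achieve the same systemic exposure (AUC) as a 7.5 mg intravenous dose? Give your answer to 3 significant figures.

For equal systemic exposure: F × D_ev = D_iv
D_ev = D_iv / F = 7.5 / 0.544 = 13.7868 mg

D_oral = 13.8 mg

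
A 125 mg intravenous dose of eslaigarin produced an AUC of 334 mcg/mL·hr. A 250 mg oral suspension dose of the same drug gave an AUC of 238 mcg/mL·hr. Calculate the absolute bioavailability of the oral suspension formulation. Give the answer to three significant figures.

F = (AUC_ev / D_ev) / (AUC_iv / D_iv)
  = (238/250) / (334/125)
  = 0.952 / 2.672 = 0.3563

F = 0.356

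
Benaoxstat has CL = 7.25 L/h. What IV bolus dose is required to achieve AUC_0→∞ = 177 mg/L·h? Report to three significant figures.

Dose = 1280 mg

Dose_iv = CL × AUC_0→∞
     = 7.25 × 177 = 1283.25 mg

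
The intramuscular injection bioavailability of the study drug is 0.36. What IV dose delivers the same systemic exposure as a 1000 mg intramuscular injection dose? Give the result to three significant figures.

D_iv = 360 mg

Systemic exposure from an extravascular dose = F × D_ev, so the equivalent IV dose is F × D_ev.
D_iv = F × D_ev = 0.36 × 1000 = 360 mg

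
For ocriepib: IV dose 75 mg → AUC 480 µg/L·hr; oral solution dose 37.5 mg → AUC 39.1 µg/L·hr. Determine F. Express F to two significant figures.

F = 0.16

F = (AUC_ev / D_ev) / (AUC_iv / D_iv)
  = (39.1/37.5) / (480/75)
  = 1.04267 / 6.4 = 0.1629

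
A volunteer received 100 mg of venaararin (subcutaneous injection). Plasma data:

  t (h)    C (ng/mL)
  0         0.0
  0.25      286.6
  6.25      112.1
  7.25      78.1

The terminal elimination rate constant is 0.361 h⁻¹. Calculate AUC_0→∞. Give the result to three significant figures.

AUC = 1540 ng/mL·h

Trapezoidal AUC_0→7.25:
  [0→0.25]: (0.0+286.6)/2 × 0.25 = 35.825
  [0.25→6.25]: (286.6+112.1)/2 × 6 = 1196.1
  [6.25→7.25]: (112.1+78.1)/2 × 1 = 95.1
  Sum = 1327.025 ng/mL·h
Extrapolated tail: C_last / k_e = 78.1 / 0.361 = 216.343
AUC_0→∞ = 1327.025 + 216.343 = 1543.368 ng/mL·h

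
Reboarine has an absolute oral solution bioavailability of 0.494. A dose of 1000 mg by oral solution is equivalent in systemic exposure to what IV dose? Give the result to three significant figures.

D_iv = 494 mg

Systemic exposure from an extravascular dose = F × D_ev, so the equivalent IV dose is F × D_ev.
D_iv = F × D_ev = 0.494 × 1000 = 494 mg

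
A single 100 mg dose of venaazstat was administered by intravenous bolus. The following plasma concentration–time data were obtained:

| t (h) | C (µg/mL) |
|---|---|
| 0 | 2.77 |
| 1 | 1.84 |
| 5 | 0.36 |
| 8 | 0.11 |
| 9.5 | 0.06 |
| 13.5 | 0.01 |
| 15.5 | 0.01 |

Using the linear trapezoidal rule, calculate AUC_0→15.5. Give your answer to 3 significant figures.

AUC = 7.70 µg/mL·h

Trapezoidal AUC_0→15.5:
  [0→1]: (2.77+1.84)/2 × 1 = 2.305
  [1→5]: (1.84+0.36)/2 × 4 = 4.4
  [5→8]: (0.36+0.11)/2 × 3 = 0.705
  [8→9.5]: (0.11+0.06)/2 × 1.5 = 0.1275
  [9.5→13.5]: (0.06+0.01)/2 × 4 = 0.14
  [13.5→15.5]: (0.01+0.01)/2 × 2 = 0.02
  Sum = 7.6975 µg/mL·h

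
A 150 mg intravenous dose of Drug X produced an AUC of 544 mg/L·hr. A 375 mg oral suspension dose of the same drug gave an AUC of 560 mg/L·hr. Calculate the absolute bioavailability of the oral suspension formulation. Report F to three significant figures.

F = 0.412

F = (AUC_ev / D_ev) / (AUC_iv / D_iv)
  = (560/375) / (544/150)
  = 1.49333 / 3.62667 = 0.4118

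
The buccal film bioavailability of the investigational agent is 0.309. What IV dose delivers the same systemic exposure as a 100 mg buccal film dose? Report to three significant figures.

Systemic exposure from an extravascular dose = F × D_ev, so the equivalent IV dose is F × D_ev.
D_iv = F × D_ev = 0.309 × 100 = 30.9 mg

D_iv = 30.9 mg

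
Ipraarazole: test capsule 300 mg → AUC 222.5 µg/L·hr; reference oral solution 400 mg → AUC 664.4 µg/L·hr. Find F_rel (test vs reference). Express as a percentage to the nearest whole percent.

F_rel = (AUC_test/D_test) / (AUC_ref/D_ref)
      = (222.5/300) / (664.4/400)
      = 0.741667 / 1.661 = 0.4465 = 44.65%

F_rel = 45%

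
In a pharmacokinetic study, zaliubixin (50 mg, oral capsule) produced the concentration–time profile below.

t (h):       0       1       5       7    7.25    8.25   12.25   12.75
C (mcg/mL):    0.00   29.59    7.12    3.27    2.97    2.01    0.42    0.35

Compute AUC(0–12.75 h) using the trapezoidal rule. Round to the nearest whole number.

AUC = 107 mcg/mL·h

Trapezoidal AUC_0→12.75:
  [0→1]: (0.00+29.59)/2 × 1 = 14.795
  [1→5]: (29.59+7.12)/2 × 4 = 73.42
  [5→7]: (7.12+3.27)/2 × 2 = 10.39
  [7→7.25]: (3.27+2.97)/2 × 0.25 = 0.78
  [7.25→8.25]: (2.97+2.01)/2 × 1 = 2.49
  [8.25→12.25]: (2.01+0.42)/2 × 4 = 4.86
  [12.25→12.75]: (0.42+0.35)/2 × 0.5 = 0.1925
  Sum = 106.9275 mcg/mL·h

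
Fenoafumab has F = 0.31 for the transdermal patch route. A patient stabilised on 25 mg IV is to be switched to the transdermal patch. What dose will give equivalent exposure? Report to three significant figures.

For equal systemic exposure: F × D_ev = D_iv
D_ev = D_iv / F = 25 / 0.31 = 80.6452 mg

D_transdermal = 80.6 mg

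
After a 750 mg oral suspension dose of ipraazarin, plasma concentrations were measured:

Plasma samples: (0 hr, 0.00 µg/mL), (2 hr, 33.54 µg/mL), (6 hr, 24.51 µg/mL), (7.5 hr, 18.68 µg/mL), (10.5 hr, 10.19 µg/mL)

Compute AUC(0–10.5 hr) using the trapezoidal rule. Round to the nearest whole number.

AUC = 225 µg/mL·hr

Trapezoidal AUC_0→10.5:
  [0→2]: (0.00+33.54)/2 × 2 = 33.54
  [2→6]: (33.54+24.51)/2 × 4 = 116.1
  [6→7.5]: (24.51+18.68)/2 × 1.5 = 32.3925
  [7.5→10.5]: (18.68+10.19)/2 × 3 = 43.305
  Sum = 225.3375 µg/mL·hr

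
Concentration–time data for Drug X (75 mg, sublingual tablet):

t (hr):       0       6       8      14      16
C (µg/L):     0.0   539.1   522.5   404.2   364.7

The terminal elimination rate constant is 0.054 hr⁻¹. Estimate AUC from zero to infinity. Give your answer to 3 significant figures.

Trapezoidal AUC_0→16:
  [0→6]: (0.0+539.1)/2 × 6 = 1617.3
  [6→8]: (539.1+522.5)/2 × 2 = 1061.6
  [8→14]: (522.5+404.2)/2 × 6 = 2780.1
  [14→16]: (404.2+364.7)/2 × 2 = 768.9
  Sum = 6227.9 µg/L·hr
Extrapolated tail: C_last / k_e = 364.7 / 0.054 = 6753.704
AUC_0→∞ = 6227.9 + 6753.704 = 12981.604 µg/L·hr

AUC = 13000 µg/L·hr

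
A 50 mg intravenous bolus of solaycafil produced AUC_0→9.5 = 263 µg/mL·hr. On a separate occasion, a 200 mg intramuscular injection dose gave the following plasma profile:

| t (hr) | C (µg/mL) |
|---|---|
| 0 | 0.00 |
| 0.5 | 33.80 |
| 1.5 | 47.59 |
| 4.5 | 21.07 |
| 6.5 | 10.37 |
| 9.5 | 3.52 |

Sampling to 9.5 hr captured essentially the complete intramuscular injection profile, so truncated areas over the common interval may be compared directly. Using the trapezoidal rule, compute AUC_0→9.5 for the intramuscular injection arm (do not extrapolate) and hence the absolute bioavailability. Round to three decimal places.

F = 0.194

Trapezoidal AUC_0→9.5 (intramuscular injection):
  [0→0.5]: (0.00+33.80)/2 × 0.5 = 8.45
  [0.5→1.5]: (33.80+47.59)/2 × 1 = 40.695
  [1.5→4.5]: (47.59+21.07)/2 × 3 = 102.99
  [4.5→6.5]: (21.07+10.37)/2 × 2 = 31.44
  [6.5→9.5]: (10.37+3.52)/2 × 3 = 20.835
  Sum = 204.41 µg/mL·hr
F = (AUC_ev/D_ev)/(AUC_iv/D_iv) = (204.41/200)/(263/50) = 1.02205/5.26 = 0.1943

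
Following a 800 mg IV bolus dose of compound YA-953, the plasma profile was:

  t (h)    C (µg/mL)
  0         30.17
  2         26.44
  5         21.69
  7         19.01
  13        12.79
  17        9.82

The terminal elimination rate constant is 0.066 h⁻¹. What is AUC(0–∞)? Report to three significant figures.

AUC = 459 µg/mL·h

Trapezoidal AUC_0→17:
  [0→2]: (30.17+26.44)/2 × 2 = 56.61
  [2→5]: (26.44+21.69)/2 × 3 = 72.195
  [5→7]: (21.69+19.01)/2 × 2 = 40.7
  [7→13]: (19.01+12.79)/2 × 6 = 95.4
  [13→17]: (12.79+9.82)/2 × 4 = 45.22
  Sum = 310.125 µg/mL·h
Extrapolated tail: C_last / k_e = 9.82 / 0.066 = 148.788
AUC_0→∞ = 310.125 + 148.788 = 458.913 µg/mL·h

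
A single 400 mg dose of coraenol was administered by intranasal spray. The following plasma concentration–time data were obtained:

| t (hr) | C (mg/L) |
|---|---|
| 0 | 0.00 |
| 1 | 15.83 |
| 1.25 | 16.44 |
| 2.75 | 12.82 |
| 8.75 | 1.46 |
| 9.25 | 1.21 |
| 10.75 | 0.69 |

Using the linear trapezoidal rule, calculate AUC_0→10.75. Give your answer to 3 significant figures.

AUC = 78.8 mg/L·hr

Trapezoidal AUC_0→10.75:
  [0→1]: (0.00+15.83)/2 × 1 = 7.915
  [1→1.25]: (15.83+16.44)/2 × 0.25 = 4.03375
  [1.25→2.75]: (16.44+12.82)/2 × 1.5 = 21.945
  [2.75→8.75]: (12.82+1.46)/2 × 6 = 42.84
  [8.75→9.25]: (1.46+1.21)/2 × 0.5 = 0.6675
  [9.25→10.75]: (1.21+0.69)/2 × 1.5 = 1.425
  Sum = 78.82625 mg/L·hr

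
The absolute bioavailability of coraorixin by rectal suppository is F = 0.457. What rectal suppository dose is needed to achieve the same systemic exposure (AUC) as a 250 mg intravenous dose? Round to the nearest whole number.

D_rectal = 547 mg

For equal systemic exposure: F × D_ev = D_iv
D_ev = D_iv / F = 250 / 0.457 = 547.046 mg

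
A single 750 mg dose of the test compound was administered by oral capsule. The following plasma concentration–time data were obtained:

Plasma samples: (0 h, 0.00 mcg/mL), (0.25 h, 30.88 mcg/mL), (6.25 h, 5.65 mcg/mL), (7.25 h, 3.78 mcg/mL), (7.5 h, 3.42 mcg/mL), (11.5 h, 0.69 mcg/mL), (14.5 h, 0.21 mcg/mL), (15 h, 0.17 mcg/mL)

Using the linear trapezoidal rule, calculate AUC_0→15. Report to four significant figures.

Trapezoidal AUC_0→15:
  [0→0.25]: (0.00+30.88)/2 × 0.25 = 3.86
  [0.25→6.25]: (30.88+5.65)/2 × 6 = 109.59
  [6.25→7.25]: (5.65+3.78)/2 × 1 = 4.715
  [7.25→7.5]: (3.78+3.42)/2 × 0.25 = 0.9
  [7.5→11.5]: (3.42+0.69)/2 × 4 = 8.22
  [11.5→14.5]: (0.69+0.21)/2 × 3 = 1.35
  [14.5→15]: (0.21+0.17)/2 × 0.5 = 0.095
  Sum = 128.73 mcg/mL·h

AUC = 128.7 mcg/mL·h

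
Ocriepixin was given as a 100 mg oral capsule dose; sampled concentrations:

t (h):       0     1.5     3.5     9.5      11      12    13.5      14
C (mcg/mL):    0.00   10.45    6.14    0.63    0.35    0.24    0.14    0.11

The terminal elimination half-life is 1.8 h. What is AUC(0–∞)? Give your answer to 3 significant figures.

AUC = 46.4 mcg/mL·h

Trapezoidal AUC_0→14:
  [0→1.5]: (0.00+10.45)/2 × 1.5 = 7.8375
  [1.5→3.5]: (10.45+6.14)/2 × 2 = 16.59
  [3.5→9.5]: (6.14+0.63)/2 × 6 = 20.31
  [9.5→11]: (0.63+0.35)/2 × 1.5 = 0.735
  [11→12]: (0.35+0.24)/2 × 1 = 0.295
  [12→13.5]: (0.24+0.14)/2 × 1.5 = 0.285
  [13.5→14]: (0.14+0.11)/2 × 0.5 = 0.0625
  Sum = 46.115 mcg/mL·h
k_e = ln2 / t½ = 0.693147 / 1.8 = 0.3851 h^-1
Extrapolated tail: C_last / k_e = 0.11 / 0.3851 = 0.286
AUC_0→∞ = 46.115 + 0.286 = 46.401 mcg/mL·h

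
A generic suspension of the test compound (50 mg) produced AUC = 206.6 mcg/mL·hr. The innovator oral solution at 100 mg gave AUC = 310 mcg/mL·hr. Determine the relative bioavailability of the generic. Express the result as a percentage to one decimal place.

F_rel = 133.3%

F_rel = (AUC_test/D_test) / (AUC_ref/D_ref)
      = (206.6/50) / (310/100)
      = 4.132 / 3.1 = 1.3329 = 133.29%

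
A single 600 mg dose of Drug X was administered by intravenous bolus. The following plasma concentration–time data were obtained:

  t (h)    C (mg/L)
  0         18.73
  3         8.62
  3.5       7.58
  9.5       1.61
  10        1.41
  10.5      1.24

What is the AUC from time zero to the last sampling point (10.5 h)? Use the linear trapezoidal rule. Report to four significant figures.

Trapezoidal AUC_0→10.5:
  [0→3]: (18.73+8.62)/2 × 3 = 41.025
  [3→3.5]: (8.62+7.58)/2 × 0.5 = 4.05
  [3.5→9.5]: (7.58+1.61)/2 × 6 = 27.57
  [9.5→10]: (1.61+1.41)/2 × 0.5 = 0.755
  [10→10.5]: (1.41+1.24)/2 × 0.5 = 0.6625
  Sum = 74.0625 mg/L·h

AUC = 74.06 mg/L·h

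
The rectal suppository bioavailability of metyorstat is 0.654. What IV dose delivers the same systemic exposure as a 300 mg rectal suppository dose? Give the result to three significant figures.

D_iv = 196 mg

Systemic exposure from an extravascular dose = F × D_ev, so the equivalent IV dose is F × D_ev.
D_iv = F × D_ev = 0.654 × 300 = 196.2 mg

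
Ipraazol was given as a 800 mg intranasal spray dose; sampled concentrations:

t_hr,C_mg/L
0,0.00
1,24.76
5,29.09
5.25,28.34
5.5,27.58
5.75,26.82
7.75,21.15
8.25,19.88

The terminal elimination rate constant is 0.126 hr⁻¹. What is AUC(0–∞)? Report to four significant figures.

AUC = 357.1 mg/L·hr

Trapezoidal AUC_0→8.25:
  [0→1]: (0.00+24.76)/2 × 1 = 12.38
  [1→5]: (24.76+29.09)/2 × 4 = 107.7
  [5→5.25]: (29.09+28.34)/2 × 0.25 = 7.17875
  [5.25→5.5]: (28.34+27.58)/2 × 0.25 = 6.99
  [5.5→5.75]: (27.58+26.82)/2 × 0.25 = 6.8
  [5.75→7.75]: (26.82+21.15)/2 × 2 = 47.97
  [7.75→8.25]: (21.15+19.88)/2 × 0.5 = 10.2575
  Sum = 199.27625 mg/L·hr
Extrapolated tail: C_last / k_e = 19.88 / 0.126 = 157.778
AUC_0→∞ = 199.27625 + 157.778 = 357.05425 mg/L·hr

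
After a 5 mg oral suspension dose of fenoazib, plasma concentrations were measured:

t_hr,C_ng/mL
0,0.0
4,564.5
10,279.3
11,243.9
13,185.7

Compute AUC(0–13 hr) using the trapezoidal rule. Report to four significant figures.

AUC = 4352 ng/mL·hr

Trapezoidal AUC_0→13:
  [0→4]: (0.0+564.5)/2 × 4 = 1129.0
  [4→10]: (564.5+279.3)/2 × 6 = 2531.4
  [10→11]: (279.3+243.9)/2 × 1 = 261.6
  [11→13]: (243.9+185.7)/2 × 2 = 429.6
  Sum = 4351.6 ng/mL·hr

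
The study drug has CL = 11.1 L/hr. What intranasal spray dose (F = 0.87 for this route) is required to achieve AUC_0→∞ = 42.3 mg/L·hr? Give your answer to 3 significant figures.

Dose = 540 mg

Dose = CL × AUC_0→∞ / F
     = 11.1 × 42.3 / 0.87 = 539.69 mg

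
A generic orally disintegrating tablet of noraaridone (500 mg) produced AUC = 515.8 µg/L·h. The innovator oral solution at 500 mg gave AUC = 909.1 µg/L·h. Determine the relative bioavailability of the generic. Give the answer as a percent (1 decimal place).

F_rel = 56.7%

F_rel = (AUC_test/D_test) / (AUC_ref/D_ref)
      = (515.8/500) / (909.1/500)
      = 1.0316 / 1.8182 = 0.5674 = 56.74%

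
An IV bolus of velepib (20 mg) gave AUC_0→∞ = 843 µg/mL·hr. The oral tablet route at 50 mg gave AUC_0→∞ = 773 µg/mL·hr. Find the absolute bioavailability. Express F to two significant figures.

F = (AUC_ev / D_ev) / (AUC_iv / D_iv)
  = (773/50) / (843/20)
  = 15.46 / 42.15 = 0.3668

F = 0.37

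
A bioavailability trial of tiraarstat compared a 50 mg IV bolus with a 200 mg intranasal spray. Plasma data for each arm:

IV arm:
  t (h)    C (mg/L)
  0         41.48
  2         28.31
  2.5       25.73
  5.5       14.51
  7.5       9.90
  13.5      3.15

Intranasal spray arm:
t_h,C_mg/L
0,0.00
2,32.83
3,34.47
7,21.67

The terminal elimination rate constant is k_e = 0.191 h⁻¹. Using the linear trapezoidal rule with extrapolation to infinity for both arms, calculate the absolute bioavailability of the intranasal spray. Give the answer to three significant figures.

Trapezoidal AUC_0→13.5 (IV):
  [0→2]: (41.48+28.31)/2 × 2 = 69.79
  [2→2.5]: (28.31+25.73)/2 × 0.5 = 13.51
  [2.5→5.5]: (25.73+14.51)/2 × 3 = 60.36
  [5.5→7.5]: (14.51+9.90)/2 × 2 = 24.41
  [7.5→13.5]: (9.90+3.15)/2 × 6 = 39.15
  Sum = 207.22 mg/L·h
IV tail: 3.15/0.191 = 16.492; AUC_iv,0→∞ = 207.22 + 16.492 = 223.712 mg/L·h
Trapezoidal AUC_0→7 (intranasal spray):
  [0→2]: (0.00+32.83)/2 × 2 = 32.83
  [2→3]: (32.83+34.47)/2 × 1 = 33.65
  [3→7]: (34.47+21.67)/2 × 4 = 112.28
  Sum = 178.76 mg/L·h
intranasal spray tail: 21.67/0.191 = 113.455; AUC_ev,0→∞ = 178.76 + 113.455 = 292.215 mg/L·h
F = (AUC_ev/D_ev)/(AUC_iv/D_iv) = (292.215/200)/(223.712/50) = 1.461075/4.47424 = 0.3266

F = 0.327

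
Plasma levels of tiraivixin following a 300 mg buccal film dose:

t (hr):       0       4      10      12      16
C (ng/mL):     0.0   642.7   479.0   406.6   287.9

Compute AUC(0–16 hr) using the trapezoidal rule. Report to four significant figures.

AUC = 6925 ng/mL·hr

Trapezoidal AUC_0→16:
  [0→4]: (0.0+642.7)/2 × 4 = 1285.4
  [4→10]: (642.7+479.0)/2 × 6 = 3365.1
  [10→12]: (479.0+406.6)/2 × 2 = 885.6
  [12→16]: (406.6+287.9)/2 × 4 = 1389.0
  Sum = 6925.1 ng/mL·hr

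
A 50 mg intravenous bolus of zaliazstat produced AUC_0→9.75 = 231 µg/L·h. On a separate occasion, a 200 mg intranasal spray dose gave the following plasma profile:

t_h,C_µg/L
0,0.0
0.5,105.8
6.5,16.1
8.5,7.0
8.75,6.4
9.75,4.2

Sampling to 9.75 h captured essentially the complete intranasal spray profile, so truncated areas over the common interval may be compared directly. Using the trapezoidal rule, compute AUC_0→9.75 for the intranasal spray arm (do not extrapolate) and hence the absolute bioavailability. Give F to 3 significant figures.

F = 0.457

Trapezoidal AUC_0→9.75 (intranasal spray):
  [0→0.5]: (0.0+105.8)/2 × 0.5 = 26.45
  [0.5→6.5]: (105.8+16.1)/2 × 6 = 365.7
  [6.5→8.5]: (16.1+7.0)/2 × 2 = 23.1
  [8.5→8.75]: (7.0+6.4)/2 × 0.25 = 1.675
  [8.75→9.75]: (6.4+4.2)/2 × 1 = 5.3
  Sum = 422.225 µg/L·h
F = (AUC_ev/D_ev)/(AUC_iv/D_iv) = (422.225/200)/(231/50) = 2.111125/4.62 = 0.4570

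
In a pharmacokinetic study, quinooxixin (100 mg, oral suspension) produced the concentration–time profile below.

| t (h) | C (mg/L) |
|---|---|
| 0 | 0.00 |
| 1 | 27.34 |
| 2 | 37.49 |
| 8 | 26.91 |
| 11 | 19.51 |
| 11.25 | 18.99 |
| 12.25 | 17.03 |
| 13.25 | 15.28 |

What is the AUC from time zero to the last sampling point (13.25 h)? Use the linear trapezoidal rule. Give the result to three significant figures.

Trapezoidal AUC_0→13.25:
  [0→1]: (0.00+27.34)/2 × 1 = 13.67
  [1→2]: (27.34+37.49)/2 × 1 = 32.415
  [2→8]: (37.49+26.91)/2 × 6 = 193.2
  [8→11]: (26.91+19.51)/2 × 3 = 69.63
  [11→11.25]: (19.51+18.99)/2 × 0.25 = 4.8125
  [11.25→12.25]: (18.99+17.03)/2 × 1 = 18.01
  [12.25→13.25]: (17.03+15.28)/2 × 1 = 16.155
  Sum = 347.8925 mg/L·h

AUC = 348 mg/L·h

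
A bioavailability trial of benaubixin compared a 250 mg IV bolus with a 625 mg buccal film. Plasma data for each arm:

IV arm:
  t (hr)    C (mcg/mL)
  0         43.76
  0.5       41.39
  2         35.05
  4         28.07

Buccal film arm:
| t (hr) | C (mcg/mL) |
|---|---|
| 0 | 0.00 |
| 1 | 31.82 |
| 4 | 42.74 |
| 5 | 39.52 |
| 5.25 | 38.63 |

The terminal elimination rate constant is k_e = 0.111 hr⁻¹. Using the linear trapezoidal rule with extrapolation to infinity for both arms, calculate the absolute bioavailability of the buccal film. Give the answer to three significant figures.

Trapezoidal AUC_0→4 (IV):
  [0→0.5]: (43.76+41.39)/2 × 0.5 = 21.2875
  [0.5→2]: (41.39+35.05)/2 × 1.5 = 57.33
  [2→4]: (35.05+28.07)/2 × 2 = 63.12
  Sum = 141.7375 mcg/mL·hr
IV tail: 28.07/0.111 = 252.883; AUC_iv,0→∞ = 141.7375 + 252.883 = 394.6205 mcg/mL·hr
Trapezoidal AUC_0→5.25 (buccal film):
  [0→1]: (0.00+31.82)/2 × 1 = 15.91
  [1→4]: (31.82+42.74)/2 × 3 = 111.84
  [4→5]: (42.74+39.52)/2 × 1 = 41.13
  [5→5.25]: (39.52+38.63)/2 × 0.25 = 9.76875
  Sum = 178.64875 mcg/mL·hr
buccal film tail: 38.63/0.111 = 348.018; AUC_ev,0→∞ = 178.64875 + 348.018 = 526.66675 mcg/mL·hr
F = (AUC_ev/D_ev)/(AUC_iv/D_iv) = (526.66675/625)/(394.6205/250) = 0.8426668/1.578482 = 0.5338

F = 0.534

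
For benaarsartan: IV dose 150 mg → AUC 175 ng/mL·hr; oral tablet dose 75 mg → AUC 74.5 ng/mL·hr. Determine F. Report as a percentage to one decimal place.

F = 85.1%

F = (AUC_ev / D_ev) / (AUC_iv / D_iv)
  = (74.5/75) / (175/150)
  = 0.993333 / 1.16667 = 0.8514
  = 85.14%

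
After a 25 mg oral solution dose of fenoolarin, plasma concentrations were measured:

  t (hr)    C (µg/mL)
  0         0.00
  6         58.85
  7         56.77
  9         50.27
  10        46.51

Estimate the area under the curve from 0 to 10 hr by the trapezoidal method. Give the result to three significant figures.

Trapezoidal AUC_0→10:
  [0→6]: (0.00+58.85)/2 × 6 = 176.55
  [6→7]: (58.85+56.77)/2 × 1 = 57.81
  [7→9]: (56.77+50.27)/2 × 2 = 107.04
  [9→10]: (50.27+46.51)/2 × 1 = 48.39
  Sum = 389.79 µg/mL·hr

AUC = 390 µg/mL·hr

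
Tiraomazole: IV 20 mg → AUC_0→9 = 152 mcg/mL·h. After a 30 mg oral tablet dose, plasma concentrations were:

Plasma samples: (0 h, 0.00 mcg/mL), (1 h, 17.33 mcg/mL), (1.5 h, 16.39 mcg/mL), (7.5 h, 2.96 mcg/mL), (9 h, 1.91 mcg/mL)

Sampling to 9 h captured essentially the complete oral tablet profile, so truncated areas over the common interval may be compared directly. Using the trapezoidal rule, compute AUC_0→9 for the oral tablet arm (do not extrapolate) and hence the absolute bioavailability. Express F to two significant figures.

Trapezoidal AUC_0→9 (oral tablet):
  [0→1]: (0.00+17.33)/2 × 1 = 8.665
  [1→1.5]: (17.33+16.39)/2 × 0.5 = 8.43
  [1.5→7.5]: (16.39+2.96)/2 × 6 = 58.05
  [7.5→9]: (2.96+1.91)/2 × 1.5 = 3.6525
  Sum = 78.7975 mcg/mL·h
F = (AUC_ev/D_ev)/(AUC_iv/D_iv) = (78.7975/30)/(152/20) = 2.62658/7.6 = 0.3456

F = 0.35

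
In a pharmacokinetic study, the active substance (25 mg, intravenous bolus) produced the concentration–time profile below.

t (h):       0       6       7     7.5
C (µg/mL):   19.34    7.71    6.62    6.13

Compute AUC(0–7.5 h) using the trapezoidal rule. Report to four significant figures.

Trapezoidal AUC_0→7.5:
  [0→6]: (19.34+7.71)/2 × 6 = 81.15
  [6→7]: (7.71+6.62)/2 × 1 = 7.165
  [7→7.5]: (6.62+6.13)/2 × 0.5 = 3.1875
  Sum = 91.5025 µg/mL·h

AUC = 91.50 µg/mL·h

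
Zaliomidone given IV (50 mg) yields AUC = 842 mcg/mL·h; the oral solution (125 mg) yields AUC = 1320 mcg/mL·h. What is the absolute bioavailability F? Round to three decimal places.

F = (AUC_ev / D_ev) / (AUC_iv / D_iv)
  = (1320/125) / (842/50)
  = 10.56 / 16.84 = 0.6271

F = 0.627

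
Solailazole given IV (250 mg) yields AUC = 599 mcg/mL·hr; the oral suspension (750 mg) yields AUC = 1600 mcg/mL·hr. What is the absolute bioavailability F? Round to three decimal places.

F = 0.890

F = (AUC_ev / D_ev) / (AUC_iv / D_iv)
  = (1600/750) / (599/250)
  = 2.13333 / 2.396 = 0.8904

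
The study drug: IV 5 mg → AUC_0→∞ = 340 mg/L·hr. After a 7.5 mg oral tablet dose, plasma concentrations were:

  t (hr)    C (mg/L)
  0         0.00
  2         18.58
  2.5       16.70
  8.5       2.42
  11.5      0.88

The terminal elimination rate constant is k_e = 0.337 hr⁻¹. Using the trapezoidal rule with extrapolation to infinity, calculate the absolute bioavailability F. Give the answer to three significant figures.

Trapezoidal AUC_0→11.5 (oral tablet):
  [0→2]: (0.00+18.58)/2 × 2 = 18.58
  [2→2.5]: (18.58+16.70)/2 × 0.5 = 8.82
  [2.5→8.5]: (16.70+2.42)/2 × 6 = 57.36
  [8.5→11.5]: (2.42+0.88)/2 × 3 = 4.95
  Sum = 89.71 mg/L·hr
Tail: C_last/k_e = 0.88/0.337 = 2.611
AUC_0→∞ (oral tablet) = 89.71 + 2.611 = 92.321 mg/L·hr
F = (AUC_ev/D_ev)/(AUC_iv/D_iv) = (92.321/7.5)/(340/5) = 12.3095/68 = 0.1810

F = 0.181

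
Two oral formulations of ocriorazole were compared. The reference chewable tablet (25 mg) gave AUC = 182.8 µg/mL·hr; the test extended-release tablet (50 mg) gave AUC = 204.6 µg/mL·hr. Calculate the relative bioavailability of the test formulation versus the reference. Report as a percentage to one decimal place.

F_rel = 56.0%

F_rel = (AUC_test/D_test) / (AUC_ref/D_ref)
      = (204.6/50) / (182.8/25)
      = 4.092 / 7.312 = 0.5596 = 55.96%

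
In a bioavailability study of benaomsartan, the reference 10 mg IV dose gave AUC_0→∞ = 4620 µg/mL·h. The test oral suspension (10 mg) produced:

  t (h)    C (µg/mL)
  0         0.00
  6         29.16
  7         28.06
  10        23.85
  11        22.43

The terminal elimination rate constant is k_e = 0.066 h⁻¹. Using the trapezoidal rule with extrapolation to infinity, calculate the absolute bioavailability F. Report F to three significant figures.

Trapezoidal AUC_0→11 (oral suspension):
  [0→6]: (0.00+29.16)/2 × 6 = 87.48
  [6→7]: (29.16+28.06)/2 × 1 = 28.61
  [7→10]: (28.06+23.85)/2 × 3 = 77.865
  [10→11]: (23.85+22.43)/2 × 1 = 23.14
  Sum = 217.095 µg/mL·h
Tail: C_last/k_e = 22.43/0.066 = 339.848
AUC_0→∞ (oral suspension) = 217.095 + 339.848 = 556.943 µg/mL·h
F = (AUC_ev/D_ev)/(AUC_iv/D_iv) = (556.943/10)/(4620/10) = 55.6943/462 = 0.1206

F = 0.121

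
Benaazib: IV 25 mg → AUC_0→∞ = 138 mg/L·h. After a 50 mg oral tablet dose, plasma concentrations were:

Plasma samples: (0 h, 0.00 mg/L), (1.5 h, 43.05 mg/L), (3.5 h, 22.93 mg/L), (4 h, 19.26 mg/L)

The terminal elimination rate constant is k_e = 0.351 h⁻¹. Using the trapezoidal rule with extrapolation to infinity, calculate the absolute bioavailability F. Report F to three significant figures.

Trapezoidal AUC_0→4 (oral tablet):
  [0→1.5]: (0.00+43.05)/2 × 1.5 = 32.2875
  [1.5→3.5]: (43.05+22.93)/2 × 2 = 65.98
  [3.5→4]: (22.93+19.26)/2 × 0.5 = 10.5475
  Sum = 108.815 mg/L·h
Tail: C_last/k_e = 19.26/0.351 = 54.872
AUC_0→∞ (oral tablet) = 108.815 + 54.872 = 163.687 mg/L·h
F = (AUC_ev/D_ev)/(AUC_iv/D_iv) = (163.687/50)/(138/25) = 3.27374/5.52 = 0.5931

F = 0.593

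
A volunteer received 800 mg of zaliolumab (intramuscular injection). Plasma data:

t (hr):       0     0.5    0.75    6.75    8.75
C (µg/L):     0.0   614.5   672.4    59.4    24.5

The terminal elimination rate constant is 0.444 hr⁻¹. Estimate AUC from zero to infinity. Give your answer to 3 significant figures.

AUC = 2650 µg/L·hr

Trapezoidal AUC_0→8.75:
  [0→0.5]: (0.0+614.5)/2 × 0.5 = 153.625
  [0.5→0.75]: (614.5+672.4)/2 × 0.25 = 160.8625
  [0.75→6.75]: (672.4+59.4)/2 × 6 = 2195.4
  [6.75→8.75]: (59.4+24.5)/2 × 2 = 83.9
  Sum = 2593.7875 µg/L·hr
Extrapolated tail: C_last / k_e = 24.5 / 0.444 = 55.180
AUC_0→∞ = 2593.7875 + 55.180 = 2648.9675 µg/L·hr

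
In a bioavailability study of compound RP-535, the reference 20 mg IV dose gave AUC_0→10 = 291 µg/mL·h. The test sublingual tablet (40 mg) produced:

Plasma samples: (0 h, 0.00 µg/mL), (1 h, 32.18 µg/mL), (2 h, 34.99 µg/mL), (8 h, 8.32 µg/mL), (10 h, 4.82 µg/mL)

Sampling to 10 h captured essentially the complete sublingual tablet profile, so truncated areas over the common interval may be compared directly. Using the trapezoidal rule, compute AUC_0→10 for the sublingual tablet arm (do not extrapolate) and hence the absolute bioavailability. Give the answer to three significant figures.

F = 0.331

Trapezoidal AUC_0→10 (sublingual tablet):
  [0→1]: (0.00+32.18)/2 × 1 = 16.09
  [1→2]: (32.18+34.99)/2 × 1 = 33.585
  [2→8]: (34.99+8.32)/2 × 6 = 129.93
  [8→10]: (8.32+4.82)/2 × 2 = 13.14
  Sum = 192.745 µg/mL·h
F = (AUC_ev/D_ev)/(AUC_iv/D_iv) = (192.745/40)/(291/20) = 4.818625/14.55 = 0.3312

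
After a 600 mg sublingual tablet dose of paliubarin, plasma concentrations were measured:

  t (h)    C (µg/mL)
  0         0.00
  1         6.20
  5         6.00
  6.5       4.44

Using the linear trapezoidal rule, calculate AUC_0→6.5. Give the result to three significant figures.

AUC = 35.3 µg/mL·h

Trapezoidal AUC_0→6.5:
  [0→1]: (0.00+6.20)/2 × 1 = 3.1
  [1→5]: (6.20+6.00)/2 × 4 = 24.4
  [5→6.5]: (6.00+4.44)/2 × 1.5 = 7.83
  Sum = 35.33 µg/mL·h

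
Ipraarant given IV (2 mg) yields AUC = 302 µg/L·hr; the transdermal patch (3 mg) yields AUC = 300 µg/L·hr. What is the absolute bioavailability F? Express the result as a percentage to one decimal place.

F = 66.2%

F = (AUC_ev / D_ev) / (AUC_iv / D_iv)
  = (300/3) / (302/2)
  = 100 / 151 = 0.6623
  = 66.23%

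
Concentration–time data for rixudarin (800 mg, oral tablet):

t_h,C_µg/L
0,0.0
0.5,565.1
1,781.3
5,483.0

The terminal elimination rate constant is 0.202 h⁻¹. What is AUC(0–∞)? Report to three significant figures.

AUC = 5400 µg/L·h

Trapezoidal AUC_0→5:
  [0→0.5]: (0.0+565.1)/2 × 0.5 = 141.275
  [0.5→1]: (565.1+781.3)/2 × 0.5 = 336.6
  [1→5]: (781.3+483.0)/2 × 4 = 2528.6
  Sum = 3006.475 µg/L·h
Extrapolated tail: C_last / k_e = 483.0 / 0.202 = 2391.089
AUC_0→∞ = 3006.475 + 2391.089 = 5397.564 µg/L·h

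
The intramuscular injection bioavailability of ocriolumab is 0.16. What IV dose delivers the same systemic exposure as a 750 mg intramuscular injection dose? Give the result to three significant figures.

D_iv = 120 mg

Systemic exposure from an extravascular dose = F × D_ev, so the equivalent IV dose is F × D_ev.
D_iv = F × D_ev = 0.16 × 750 = 120 mg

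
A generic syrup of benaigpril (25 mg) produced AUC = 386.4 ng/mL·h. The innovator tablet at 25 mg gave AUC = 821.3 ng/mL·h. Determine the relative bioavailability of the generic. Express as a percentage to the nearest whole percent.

F_rel = (AUC_test/D_test) / (AUC_ref/D_ref)
      = (386.4/25) / (821.3/25)
      = 15.456 / 32.852 = 0.4705 = 47.05%

F_rel = 47%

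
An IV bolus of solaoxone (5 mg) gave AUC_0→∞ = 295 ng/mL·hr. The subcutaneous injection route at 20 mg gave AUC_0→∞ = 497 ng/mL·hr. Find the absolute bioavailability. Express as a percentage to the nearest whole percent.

F = (AUC_ev / D_ev) / (AUC_iv / D_iv)
  = (497/20) / (295/5)
  = 24.85 / 59 = 0.4212
  = 42.12%

F = 42%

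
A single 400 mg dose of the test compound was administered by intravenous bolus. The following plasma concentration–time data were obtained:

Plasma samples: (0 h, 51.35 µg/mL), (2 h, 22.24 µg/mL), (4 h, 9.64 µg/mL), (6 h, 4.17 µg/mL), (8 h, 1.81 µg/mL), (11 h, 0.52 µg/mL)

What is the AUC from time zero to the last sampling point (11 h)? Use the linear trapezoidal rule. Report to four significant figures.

AUC = 128.8 µg/mL·h

Trapezoidal AUC_0→11:
  [0→2]: (51.35+22.24)/2 × 2 = 73.59
  [2→4]: (22.24+9.64)/2 × 2 = 31.88
  [4→6]: (9.64+4.17)/2 × 2 = 13.81
  [6→8]: (4.17+1.81)/2 × 2 = 5.98
  [8→11]: (1.81+0.52)/2 × 3 = 3.495
  Sum = 128.755 µg/mL·h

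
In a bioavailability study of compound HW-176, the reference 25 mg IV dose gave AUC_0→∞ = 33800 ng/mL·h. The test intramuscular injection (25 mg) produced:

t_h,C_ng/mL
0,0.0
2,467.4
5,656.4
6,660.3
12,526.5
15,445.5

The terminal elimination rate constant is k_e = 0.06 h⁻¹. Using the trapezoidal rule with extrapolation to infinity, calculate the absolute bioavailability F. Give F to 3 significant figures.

F = 0.451

Trapezoidal AUC_0→15 (intramuscular injection):
  [0→2]: (0.0+467.4)/2 × 2 = 467.4
  [2→5]: (467.4+656.4)/2 × 3 = 1685.7
  [5→6]: (656.4+660.3)/2 × 1 = 658.35
  [6→12]: (660.3+526.5)/2 × 6 = 3560.4
  [12→15]: (526.5+445.5)/2 × 3 = 1458.0
  Sum = 7829.85 ng/mL·h
Tail: C_last/k_e = 445.5/0.06 = 7425.000
AUC_0→∞ (intramuscular injection) = 7829.85 + 7425.000 = 15254.85 ng/mL·h
F = (AUC_ev/D_ev)/(AUC_iv/D_iv) = (15254.85/25)/(33800/25) = 610.194/1352 = 0.4513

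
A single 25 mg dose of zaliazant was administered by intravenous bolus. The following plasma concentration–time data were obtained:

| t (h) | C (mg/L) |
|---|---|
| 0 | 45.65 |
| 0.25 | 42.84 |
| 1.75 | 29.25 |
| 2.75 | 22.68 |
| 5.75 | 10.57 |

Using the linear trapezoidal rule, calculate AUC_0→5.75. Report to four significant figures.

Trapezoidal AUC_0→5.75:
  [0→0.25]: (45.65+42.84)/2 × 0.25 = 11.06125
  [0.25→1.75]: (42.84+29.25)/2 × 1.5 = 54.0675
  [1.75→2.75]: (29.25+22.68)/2 × 1 = 25.965
  [2.75→5.75]: (22.68+10.57)/2 × 3 = 49.875
  Sum = 140.96875 mg/L·h

AUC = 141.0 mg/L·h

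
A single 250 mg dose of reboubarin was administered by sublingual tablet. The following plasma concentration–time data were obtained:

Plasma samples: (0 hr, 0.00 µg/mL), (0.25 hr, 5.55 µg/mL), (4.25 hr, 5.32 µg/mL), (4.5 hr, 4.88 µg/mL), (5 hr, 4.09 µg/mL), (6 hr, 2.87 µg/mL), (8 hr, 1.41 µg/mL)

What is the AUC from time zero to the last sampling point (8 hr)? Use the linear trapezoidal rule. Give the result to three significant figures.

Trapezoidal AUC_0→8:
  [0→0.25]: (0.00+5.55)/2 × 0.25 = 0.69375
  [0.25→4.25]: (5.55+5.32)/2 × 4 = 21.74
  [4.25→4.5]: (5.32+4.88)/2 × 0.25 = 1.275
  [4.5→5]: (4.88+4.09)/2 × 0.5 = 2.2425
  [5→6]: (4.09+2.87)/2 × 1 = 3.48
  [6→8]: (2.87+1.41)/2 × 2 = 4.28
  Sum = 33.71125 µg/mL·hr

AUC = 33.7 µg/mL·hr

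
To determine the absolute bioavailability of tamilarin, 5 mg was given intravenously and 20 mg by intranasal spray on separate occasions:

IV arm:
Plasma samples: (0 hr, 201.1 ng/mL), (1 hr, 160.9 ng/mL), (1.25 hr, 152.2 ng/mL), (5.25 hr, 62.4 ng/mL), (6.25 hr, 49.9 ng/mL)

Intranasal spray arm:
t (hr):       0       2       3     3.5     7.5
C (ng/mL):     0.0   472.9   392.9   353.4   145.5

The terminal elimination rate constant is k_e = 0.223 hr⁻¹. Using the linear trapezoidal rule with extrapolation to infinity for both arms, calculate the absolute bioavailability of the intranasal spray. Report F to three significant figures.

Trapezoidal AUC_0→6.25 (IV):
  [0→1]: (201.1+160.9)/2 × 1 = 181.0
  [1→1.25]: (160.9+152.2)/2 × 0.25 = 39.1375
  [1.25→5.25]: (152.2+62.4)/2 × 4 = 429.2
  [5.25→6.25]: (62.4+49.9)/2 × 1 = 56.15
  Sum = 705.4875 ng/mL·hr
IV tail: 49.9/0.223 = 223.767; AUC_iv,0→∞ = 705.4875 + 223.767 = 929.2545 ng/mL·hr
Trapezoidal AUC_0→7.5 (intranasal spray):
  [0→2]: (0.0+472.9)/2 × 2 = 472.9
  [2→3]: (472.9+392.9)/2 × 1 = 432.9
  [3→3.5]: (392.9+353.4)/2 × 0.5 = 186.575
  [3.5→7.5]: (353.4+145.5)/2 × 4 = 997.8
  Sum = 2090.175 ng/mL·hr
intranasal spray tail: 145.5/0.223 = 652.466; AUC_ev,0→∞ = 2090.175 + 652.466 = 2742.641 ng/mL·hr
F = (AUC_ev/D_ev)/(AUC_iv/D_iv) = (2742.641/20)/(929.2545/5) = 137.13205/185.8509 = 0.7379

F = 0.738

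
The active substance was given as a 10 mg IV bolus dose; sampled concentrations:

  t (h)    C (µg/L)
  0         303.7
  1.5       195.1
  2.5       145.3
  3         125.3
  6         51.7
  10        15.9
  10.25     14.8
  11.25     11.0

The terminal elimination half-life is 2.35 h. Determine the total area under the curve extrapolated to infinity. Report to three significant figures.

Trapezoidal AUC_0→11.25:
  [0→1.5]: (303.7+195.1)/2 × 1.5 = 374.1
  [1.5→2.5]: (195.1+145.3)/2 × 1 = 170.2
  [2.5→3]: (145.3+125.3)/2 × 0.5 = 67.65
  [3→6]: (125.3+51.7)/2 × 3 = 265.5
  [6→10]: (51.7+15.9)/2 × 4 = 135.2
  [10→10.25]: (15.9+14.8)/2 × 0.25 = 3.8375
  [10.25→11.25]: (14.8+11.0)/2 × 1 = 12.9
  Sum = 1029.3875 µg/L·h
k_e = ln2 / t½ = 0.693147 / 2.35 = 0.2950 h^-1
Extrapolated tail: C_last / k_e = 11.0 / 0.295 = 37.288
AUC_0→∞ = 1029.3875 + 37.288 = 1066.6755 µg/L·h

AUC = 1070 µg/L·h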